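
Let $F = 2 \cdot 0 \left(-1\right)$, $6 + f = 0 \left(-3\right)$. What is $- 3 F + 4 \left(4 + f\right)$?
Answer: $-8$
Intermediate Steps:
$f = -6$ ($f = -6 + 0 \left(-3\right) = -6 + 0 = -6$)
$F = 0$ ($F = 0 \left(-1\right) = 0$)
$- 3 F + 4 \left(4 + f\right) = \left(-3\right) 0 + 4 \left(4 - 6\right) = 0 + 4 \left(-2\right) = 0 - 8 = -8$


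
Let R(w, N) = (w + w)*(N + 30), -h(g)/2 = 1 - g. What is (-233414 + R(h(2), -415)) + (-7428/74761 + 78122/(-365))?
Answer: -6417212727872/27287765 ≈ -2.3517e+5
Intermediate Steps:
h(g) = -2 + 2*g (h(g) = -2*(1 - g) = -2 + 2*g)
R(w, N) = 2*w*(30 + N) (R(w, N) = (2*w)*(30 + N) = 2*w*(30 + N))
(-233414 + R(h(2), -415)) + (-7428/74761 + 78122/(-365)) = (-233414 + 2*(-2 + 2*2)*(30 - 415)) + (-7428/74761 + 78122/(-365)) = (-233414 + 2*(-2 + 4)*(-385)) + (-7428*1/74761 + 78122*(-1/365)) = (-233414 + 2*2*(-385)) + (-7428/74761 - 78122/365) = (-233414 - 1540) - 5843190062/27287765 = -234954 - 5843190062/27287765 = -6417212727872/27287765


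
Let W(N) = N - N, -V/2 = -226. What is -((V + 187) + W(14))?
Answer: -639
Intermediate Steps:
V = 452 (V = -2*(-226) = 452)
W(N) = 0
-((V + 187) + W(14)) = -((452 + 187) + 0) = -(639 + 0) = -1*639 = -639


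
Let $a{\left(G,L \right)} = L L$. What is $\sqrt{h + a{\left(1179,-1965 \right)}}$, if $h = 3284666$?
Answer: $\sqrt{7145891} \approx 2673.2$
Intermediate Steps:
$a{\left(G,L \right)} = L^{2}$
$\sqrt{h + a{\left(1179,-1965 \right)}} = \sqrt{3284666 + \left(-1965\right)^{2}} = \sqrt{3284666 + 3861225} = \sqrt{7145891}$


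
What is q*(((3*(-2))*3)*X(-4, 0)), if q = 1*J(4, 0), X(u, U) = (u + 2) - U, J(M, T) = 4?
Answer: 144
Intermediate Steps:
X(u, U) = 2 + u - U (X(u, U) = (2 + u) - U = 2 + u - U)
q = 4 (q = 1*4 = 4)
q*(((3*(-2))*3)*X(-4, 0)) = 4*(((3*(-2))*3)*(2 - 4 - 1*0)) = 4*((-6*3)*(2 - 4 + 0)) = 4*(-18*(-2)) = 4*36 = 144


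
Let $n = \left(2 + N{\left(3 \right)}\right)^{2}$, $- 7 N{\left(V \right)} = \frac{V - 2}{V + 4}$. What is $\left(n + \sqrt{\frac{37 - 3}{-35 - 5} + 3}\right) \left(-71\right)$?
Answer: $- \frac{668039}{2401} - \frac{71 \sqrt{215}}{10} \approx -382.34$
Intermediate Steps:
$N{\left(V \right)} = - \frac{-2 + V}{7 \left(4 + V\right)}$ ($N{\left(V \right)} = - \frac{\left(V - 2\right) \frac{1}{V + 4}}{7} = - \frac{\left(-2 + V\right) \frac{1}{4 + V}}{7} = - \frac{\frac{1}{4 + V} \left(-2 + V\right)}{7} = - \frac{-2 + V}{7 \left(4 + V\right)}$)
$n = \frac{9409}{2401}$ ($n = \left(2 + \frac{2 - 3}{7 \left(4 + 3\right)}\right)^{2} = \left(2 + \frac{2 - 3}{7 \cdot 7}\right)^{2} = \left(2 + \frac{1}{7} \cdot \frac{1}{7} \left(-1\right)\right)^{2} = \left(2 - \frac{1}{49}\right)^{2} = \left(\frac{97}{49}\right)^{2} = \frac{9409}{2401} \approx 3.9188$)
$\left(n + \sqrt{\frac{37 - 3}{-35 - 5} + 3}\right) \left(-71\right) = \left(\frac{9409}{2401} + \sqrt{\frac{37 - 3}{-35 - 5} + 3}\right) \left(-71\right) = \left(\frac{9409}{2401} + \sqrt{\frac{34}{-40} + 3}\right) \left(-71\right) = \left(\frac{9409}{2401} + \sqrt{34 \left(- \frac{1}{40}\right) + 3}\right) \left(-71\right) = \left(\frac{9409}{2401} + \sqrt{- \frac{17}{20} + 3}\right) \left(-71\right) = \left(\frac{9409}{2401} + \sqrt{\frac{43}{20}}\right) \left(-71\right) = \left(\frac{9409}{2401} + \frac{\sqrt{215}}{10}\right) \left(-71\right) = - \frac{668039}{2401} - \frac{71 \sqrt{215}}{10}$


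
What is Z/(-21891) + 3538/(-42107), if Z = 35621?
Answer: -1577343805/921764337 ≈ -1.7112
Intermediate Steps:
Z/(-21891) + 3538/(-42107) = 35621/(-21891) + 3538/(-42107) = 35621*(-1/21891) + 3538*(-1/42107) = -35621/21891 - 3538/42107 = -1577343805/921764337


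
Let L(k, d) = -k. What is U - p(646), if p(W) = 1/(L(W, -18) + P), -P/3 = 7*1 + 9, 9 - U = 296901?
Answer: -206043047/694 ≈ -2.9689e+5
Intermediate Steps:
U = -296892 (U = 9 - 1*296901 = 9 - 296901 = -296892)
P = -48 (P = -3*(7*1 + 9) = -3*(7 + 9) = -3*16 = -48)
p(W) = 1/(-48 - W) (p(W) = 1/(-W - 48) = 1/(-48 - W))
U - p(646) = -296892 - (-1)/(48 + 646) = -296892 - (-1)/694 = -296892 - 1*(-1/694) = -296892 + 1/694 = -206043047/694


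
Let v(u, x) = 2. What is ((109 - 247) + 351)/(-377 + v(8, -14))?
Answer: -71/125 ≈ -0.56800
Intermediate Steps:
((109 - 247) + 351)/(-377 + v(8, -14)) = ((109 - 247) + 351)/(-377 + 2) = (-138 + 351)/(-375) = 213*(-1/375) = -71/125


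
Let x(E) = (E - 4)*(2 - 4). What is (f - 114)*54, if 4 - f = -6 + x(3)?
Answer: -5724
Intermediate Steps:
x(E) = 8 - 2*E (x(E) = (-4 + E)*(-2) = 8 - 2*E)
f = 8 (f = 4 - (-6 + (8 - 2*3)) = 4 - (-6 + (8 - 6)) = 4 - (-6 + 2) = 4 - 1*(-4) = 4 + 4 = 8)
(f - 114)*54 = (8 - 114)*54 = -106*54 = -5724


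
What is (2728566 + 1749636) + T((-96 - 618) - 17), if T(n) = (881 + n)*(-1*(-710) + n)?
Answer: 4475052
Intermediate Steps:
T(n) = (710 + n)*(881 + n) (T(n) = (881 + n)*(710 + n) = (710 + n)*(881 + n))
(2728566 + 1749636) + T((-96 - 618) - 17) = (2728566 + 1749636) + (625510 + ((-96 - 618) - 17)**2 + 1591*((-96 - 618) - 17)) = 4478202 + (625510 + (-714 - 17)**2 + 1591*(-714 - 17)) = 4478202 + (625510 + (-731)**2 + 1591*(-731)) = 4478202 + (625510 + 534361 - 1163021) = 4478202 - 3150 = 4475052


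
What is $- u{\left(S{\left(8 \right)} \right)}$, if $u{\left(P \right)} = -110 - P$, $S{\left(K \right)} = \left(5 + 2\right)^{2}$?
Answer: $159$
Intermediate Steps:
$S{\left(K \right)} = 49$ ($S{\left(K \right)} = 7^{2} = 49$)
$- u{\left(S{\left(8 \right)} \right)} = - (-110 - 49) = \left(-1\right) \left(-159\right) = 159$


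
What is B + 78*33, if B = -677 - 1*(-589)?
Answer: 2486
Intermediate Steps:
B = -88 (B = -677 + 589 = -88)
B + 78*33 = -88 + 78*33 = -88 + 2574 = 2486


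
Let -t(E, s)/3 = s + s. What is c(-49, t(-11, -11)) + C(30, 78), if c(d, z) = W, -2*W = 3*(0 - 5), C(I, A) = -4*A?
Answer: -609/2 ≈ -304.50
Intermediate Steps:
t(E, s) = -6*s (t(E, s) = -3*(s + s) = -6*s)
W = 15/2 (W = -3*(0 - 5)/2 = -3*(-5)/2 = -½*(-15) = 15/2 ≈ 7.5000)
c(d, z) = 15/2
c(-49, t(-11, -11)) + C(30, 78) = 15/2 - 4*78 = 15/2 - 312 = -609/2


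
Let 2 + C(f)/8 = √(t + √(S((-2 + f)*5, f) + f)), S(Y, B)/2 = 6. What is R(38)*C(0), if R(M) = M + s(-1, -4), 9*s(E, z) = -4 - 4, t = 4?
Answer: -5344/9 + 2672*√(4 + 2*√3)/9 ≈ 217.34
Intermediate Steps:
S(Y, B) = 12 (S(Y, B) = 2*6 = 12)
s(E, z) = -8/9 (s(E, z) = (-4 - 4)/9 = (⅑)*(-8) = -8/9)
C(f) = -16 + 8*√(4 + √(12 + f))
R(M) = -8/9 + M (R(M) = M - 8/9 = -8/9 + M)
R(38)*C(0) = (-8/9 + 38)*(-16 + 8*√(4 + √(12 + 0))) = 334*(-16 + 8*√(4 + √12))/9 = 334*(-16 + 8*√(4 + 2*√3))/9 = -5344/9 + 2672*√(4 + 2*√3)/9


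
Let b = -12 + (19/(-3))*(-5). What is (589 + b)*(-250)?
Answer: -456500/3 ≈ -1.5217e+5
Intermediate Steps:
b = 59/3 (b = -12 + (19*(-⅓))*(-5) = -12 - 19/3*(-5) = -12 + 95/3 = 59/3 ≈ 19.667)
(589 + b)*(-250) = (589 + 59/3)*(-250) = (1826/3)*(-250) = -456500/3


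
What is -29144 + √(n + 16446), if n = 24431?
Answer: -29144 + √40877 ≈ -28942.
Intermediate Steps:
-29144 + √(n + 16446) = -29144 + √(24431 + 16446) = -29144 + √40877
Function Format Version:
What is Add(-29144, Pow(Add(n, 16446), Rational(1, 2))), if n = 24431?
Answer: Add(-29144, Pow(40877, Rational(1, 2))) ≈ -28942.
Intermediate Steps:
Add(-29144, Pow(Add(n, 16446), Rational(1, 2))) = Add(-29144, Pow(Add(24431, 16446), Rational(1, 2))) = Add(-29144, Pow(40877, Rational(1, 2)))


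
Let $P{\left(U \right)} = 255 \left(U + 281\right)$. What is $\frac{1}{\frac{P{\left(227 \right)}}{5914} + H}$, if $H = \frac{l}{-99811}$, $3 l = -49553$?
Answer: $\frac{885423381}{19540803631} \approx 0.045312$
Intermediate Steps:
$l = - \frac{49553}{3}$ ($l = \frac{1}{3} \left(-49553\right) = - \frac{49553}{3} \approx -16518.0$)
$P{\left(U \right)} = 71655 + 255 U$ ($P{\left(U \right)} = 255 \left(281 + U\right) = 71655 + 255 U$)
$H = \frac{49553}{299433}$ ($H = - \frac{49553}{3 \left(-99811\right)} = \left(- \frac{49553}{3}\right) \left(- \frac{1}{99811}\right) = \frac{49553}{299433} \approx 0.16549$)
$\frac{1}{\frac{P{\left(227 \right)}}{5914} + H} = \frac{1}{\frac{71655 + 255 \cdot 227}{5914} + \frac{49553}{299433}} = \frac{1}{\left(71655 + 57885\right) \frac{1}{5914} + \frac{49553}{299433}} = \frac{1}{129540 \cdot \frac{1}{5914} + \frac{49553}{299433}} = \frac{1}{\frac{64770}{2957} + \frac{49553}{299433}} = \frac{1}{\frac{19540803631}{885423381}} = \frac{885423381}{19540803631}$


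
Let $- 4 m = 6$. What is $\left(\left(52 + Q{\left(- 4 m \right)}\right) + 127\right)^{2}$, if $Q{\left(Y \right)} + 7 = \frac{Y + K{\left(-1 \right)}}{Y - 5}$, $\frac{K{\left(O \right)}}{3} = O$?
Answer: $30625$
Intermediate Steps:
$m = - \frac{3}{2}$ ($m = \left(- \frac{1}{4}\right) 6 = - \frac{3}{2} \approx -1.5$)
$K{\left(O \right)} = 3 O$
$Q{\left(Y \right)} = -7 + \frac{-3 + Y}{-5 + Y}$ ($Q{\left(Y \right)} = -7 + \frac{Y + 3 \left(-1\right)}{Y - 5} = -7 + \frac{Y - 3}{-5 + Y} = -7 + \frac{-3 + Y}{-5 + Y}$)
$\left(\left(52 + Q{\left(- 4 m \right)}\right) + 127\right)^{2} = \left(\left(52 + \frac{2 \left(16 - 3 \left(\left(-4\right) \left(- \frac{3}{2}\right)\right)\right)}{-5 - -6}\right) + 127\right)^{2} = \left(\left(52 + \frac{2 \left(16 - 18\right)}{-5 + 6}\right) + 127\right)^{2} = \left(\left(52 + \frac{2 \left(16 - 18\right)}{1}\right) + 127\right)^{2} = \left(\left(52 + 2 \cdot 1 \left(-2\right)\right) + 127\right)^{2} = \left(\left(52 - 4\right) + 127\right)^{2} = \left(48 + 127\right)^{2} = 175^{2} = 30625$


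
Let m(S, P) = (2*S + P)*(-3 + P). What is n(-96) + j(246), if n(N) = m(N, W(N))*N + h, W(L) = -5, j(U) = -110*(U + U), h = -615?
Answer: -206031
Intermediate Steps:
j(U) = -220*U
m(S, P) = (-3 + P)*(P + 2*S) (m(S, P) = (P + 2*S)*(-3 + P) = (-3 + P)*(P + 2*S))
n(N) = -615 + N*(40 - 16*N) (n(N) = ((-5)² - 6*N - 3*(-5) + 2*(-5)*N)*N - 615 = (25 - 6*N + 15 - 10*N)*N - 615 = (40 - 16*N)*N - 615 = N*(40 - 16*N) - 615 = -615 + N*(40 - 16*N))
n(-96) + j(246) = (-615 - 16*(-96)² + 40*(-96)) - 220*246 = (-615 - 16*9216 - 3840) - 54120 = (-615 - 147456 - 3840) - 54120 = -151911 - 54120 = -206031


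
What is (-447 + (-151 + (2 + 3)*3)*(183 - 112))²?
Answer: 102070609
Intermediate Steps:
(-447 + (-151 + (2 + 3)*3)*(183 - 112))² = (-447 + (-151 + 5*3)*71)² = (-447 + (-151 + 15)*71)² = (-447 - 136*71)² = (-447 - 9656)² = (-10103)² = 102070609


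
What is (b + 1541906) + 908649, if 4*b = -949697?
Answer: 8852523/4 ≈ 2.2131e+6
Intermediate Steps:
b = -949697/4 (b = (¼)*(-949697) = -949697/4 ≈ -2.3742e+5)
(b + 1541906) + 908649 = (-949697/4 + 1541906) + 908649 = 5217927/4 + 908649 = 8852523/4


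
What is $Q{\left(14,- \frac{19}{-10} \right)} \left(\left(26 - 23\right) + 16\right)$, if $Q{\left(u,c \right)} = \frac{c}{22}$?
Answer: $\frac{361}{220} \approx 1.6409$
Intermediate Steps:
$Q{\left(u,c \right)} = \frac{c}{22}$ ($Q{\left(u,c \right)} = c \frac{1}{22} = \frac{c}{22}$)
$Q{\left(14,- \frac{19}{-10} \right)} \left(\left(26 - 23\right) + 16\right) = \frac{\left(-19\right) \frac{1}{-10}}{22} \left(\left(26 - 23\right) + 16\right) = \frac{\left(-19\right) \left(- \frac{1}{10}\right)}{22} \left(3 + 16\right) = \frac{1}{22} \cdot \frac{19}{10} \cdot 19 = \frac{19}{220} \cdot 19 = \frac{361}{220}$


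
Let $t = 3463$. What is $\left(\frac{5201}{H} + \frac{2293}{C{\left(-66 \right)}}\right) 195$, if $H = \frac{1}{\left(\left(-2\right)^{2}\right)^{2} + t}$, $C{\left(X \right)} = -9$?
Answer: $\frac{10585004170}{3} \approx 3.5283 \cdot 10^{9}$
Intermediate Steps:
$H = \frac{1}{3479}$ ($H = \frac{1}{\left(\left(-2\right)^{2}\right)^{2} + 3463} = \frac{1}{4^{2} + 3463} = \frac{1}{16 + 3463} = \frac{1}{3479} \approx 0.00028744$)
$\left(\frac{5201}{H} + \frac{2293}{C{\left(-66 \right)}}\right) 195 = \left(5201 \frac{1}{\frac{1}{3479}} + \frac{2293}{-9}\right) 195 = \left(5201 \cdot 3479 + 2293 \left(- \frac{1}{9}\right)\right) 195 = \left(18094279 - \frac{2293}{9}\right) 195 = \frac{162846218}{9} \cdot 195 = \frac{10585004170}{3}$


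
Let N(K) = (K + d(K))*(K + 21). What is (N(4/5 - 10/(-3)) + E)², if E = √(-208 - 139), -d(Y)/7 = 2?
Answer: 3095626741/50625 - 111592*I*√347/225 ≈ 61148.0 - 9238.8*I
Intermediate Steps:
d(Y) = -14 (d(Y) = -7*2 = -14)
E = I*√347 (E = √(-347) = I*√347 ≈ 18.628*I)
N(K) = (-14 + K)*(21 + K) (N(K) = (K - 14)*(K + 21) = (-14 + K)*(21 + K))
(N(4/5 - 10/(-3)) + E)² = ((-294 + (4/5 - 10/(-3))² + 7*(4/5 - 10/(-3))) + I*√347)² = ((-294 + (4*(⅕) - 10*(-⅓))² + 7*(4*(⅕) - 10*(-⅓))) + I*√347)² = ((-294 + (⅘ + 10/3)² + 7*(⅘ + 10/3)) + I*√347)² = ((-294 + (62/15)² + 7*(62/15)) + I*√347)² = ((-294 + 3844/225 + 434/15) + I*√347)² = (-55796/225 + I*√347)²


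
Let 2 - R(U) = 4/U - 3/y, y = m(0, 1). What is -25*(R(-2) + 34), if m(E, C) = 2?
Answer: -1975/2 ≈ -987.50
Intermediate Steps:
y = 2
R(U) = 7/2 - 4/U (R(U) = 2 - (4/U - 3/2) = 2 - (-3/2 + 4/U) = 2 + (3/2 - 4/U) = 7/2 - 4/U)
-25*(R(-2) + 34) = -25*((7/2 - 4/(-2)) + 34) = -25*((7/2 - 4*(-1/2)) + 34) = -25*((7/2 + 2) + 34) = -25*(11/2 + 34) = -25*79/2 = -1975/2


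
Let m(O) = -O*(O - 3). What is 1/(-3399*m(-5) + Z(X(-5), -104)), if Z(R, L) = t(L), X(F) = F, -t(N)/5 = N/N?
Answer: 1/135955 ≈ 7.3554e-6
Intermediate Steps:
t(N) = -5 (t(N) = -5*N/N = -5*1 = -5)
Z(R, L) = -5
m(O) = -O*(-3 + O)
1/(-3399*m(-5) + Z(X(-5), -104)) = 1/(-(-16995)*(3 - 1*(-5)) - 5) = 1/(-(-16995)*(3 + 5) - 5) = 1/(-(-16995)*8 - 5) = 1/(-3399*(-40) - 5) = 1/(135960 - 5) = 1/135955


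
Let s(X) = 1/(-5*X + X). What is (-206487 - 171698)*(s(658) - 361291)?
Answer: 359622890927905/2632 ≈ 1.3663e+11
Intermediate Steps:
s(X) = -1/(4*X) (s(X) = 1/(-4*X) = -1/(4*X))
(-206487 - 171698)*(s(658) - 361291) = (-206487 - 171698)*(-¼/658 - 361291) = -378185*(-¼*1/658 - 361291) = -378185*(-1/2632 - 361291) = -378185*(-950917913/2632) = 359622890927905/2632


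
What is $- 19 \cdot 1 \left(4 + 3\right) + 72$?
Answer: $-61$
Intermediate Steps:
$- 19 \cdot 1 \left(4 + 3\right) + 72 = - 19 \cdot 1 \cdot 7 + 72 = \left(-19\right) 7 + 72 = -133 + 72 = -61$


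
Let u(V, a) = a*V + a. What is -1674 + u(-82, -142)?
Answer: 9828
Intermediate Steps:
u(V, a) = a + V*a (u(V, a) = V*a + a = a + V*a)
-1674 + u(-82, -142) = -1674 - 142*(1 - 82) = -1674 - 142*(-81) = -1674 + 11502 = 9828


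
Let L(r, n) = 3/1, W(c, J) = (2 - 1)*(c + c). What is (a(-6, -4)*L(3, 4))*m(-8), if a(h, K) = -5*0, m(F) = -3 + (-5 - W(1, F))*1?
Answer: 0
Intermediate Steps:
W(c, J) = 2*c (W(c, J) = 1*(2*c) = 2*c)
L(r, n) = 3 (L(r, n) = 3*1 = 3)
m(F) = -10 (m(F) = -3 + (-5 - 2)*1 = -3 - 7*1 = -3 - 7 = -10)
a(h, K) = 0
(a(-6, -4)*L(3, 4))*m(-8) = (0*3)*(-10) = 0*(-10) = 0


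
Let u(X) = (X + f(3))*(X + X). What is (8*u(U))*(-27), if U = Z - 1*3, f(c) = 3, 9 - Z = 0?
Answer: -23328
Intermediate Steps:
Z = 9 (Z = 9 - 1*0 = 9 + 0 = 9)
U = 6 (U = 9 - 1*3 = 9 - 3 = 6)
u(X) = 2*X*(3 + X) (u(X) = (X + 3)*(X + X) = (3 + X)*(2*X) = 2*X*(3 + X))
(8*u(U))*(-27) = (8*(2*6*(3 + 6)))*(-27) = (8*(2*6*9))*(-27) = (8*108)*(-27) = 864*(-27) = -23328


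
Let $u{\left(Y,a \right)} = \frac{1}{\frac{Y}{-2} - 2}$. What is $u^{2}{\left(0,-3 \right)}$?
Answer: $\frac{1}{4} \approx 0.25$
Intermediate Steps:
$u{\left(Y,a \right)} = \frac{1}{-2 - \frac{Y}{2}}$ ($u{\left(Y,a \right)} = \frac{1}{Y \left(- \frac{1}{2}\right) - 2} = \frac{1}{- \frac{Y}{2} - 2} = \frac{1}{-2 - \frac{Y}{2}}$)
$u^{2}{\left(0,-3 \right)} = \left(- \frac{2}{4 + 0}\right)^{2} = \left(- \frac{2}{4}\right)^{2} = \left(\left(-2\right) \frac{1}{4}\right)^{2} = \left(- \frac{1}{2}\right)^{2} = \frac{1}{4}$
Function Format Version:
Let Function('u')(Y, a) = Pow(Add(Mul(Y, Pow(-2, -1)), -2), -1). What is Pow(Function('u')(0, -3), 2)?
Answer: Rational(1, 4) ≈ 0.25000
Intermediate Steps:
Function('u')(Y, a) = Pow(Add(-2, Mul(Rational(-1, 2), Y)), -1) (Function('u')(Y, a) = Pow(Add(Mul(Y, Rational(-1, 2)), -2), -1) = Pow(Add(Mul(Rational(-1, 2), Y), -2), -1) = Pow(Add(-2, Mul(Rational(-1, 2), Y)), -1))
Pow(Function('u')(0, -3), 2) = Pow(Mul(-2, Pow(Add(4, 0), -1)), 2) = Pow(Mul(-2, Pow(4, -1)), 2) = Pow(Mul(-2, Rational(1, 4)), 2) = Pow(Rational(-1, 2), 2) = Rational(1, 4)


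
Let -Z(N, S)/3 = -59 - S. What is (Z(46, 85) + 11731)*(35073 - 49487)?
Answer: -175317482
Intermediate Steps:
Z(N, S) = 177 + 3*S (Z(N, S) = -3*(-59 - S) = 177 + 3*S)
(Z(46, 85) + 11731)*(35073 - 49487) = ((177 + 3*85) + 11731)*(35073 - 49487) = ((177 + 255) + 11731)*(-14414) = (432 + 11731)*(-14414) = 12163*(-14414) = -175317482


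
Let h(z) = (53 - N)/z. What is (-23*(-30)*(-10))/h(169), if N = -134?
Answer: -1166100/187 ≈ -6235.8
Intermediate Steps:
h(z) = 187/z (h(z) = (53 - 1*(-134))/z = (53 + 134)/z = 187/z)
(-23*(-30)*(-10))/h(169) = (-23*(-30)*(-10))/((187/169)) = (690*(-10))/((187*(1/169))) = -6900/187/169 = -6900*169/187 = -1166100/187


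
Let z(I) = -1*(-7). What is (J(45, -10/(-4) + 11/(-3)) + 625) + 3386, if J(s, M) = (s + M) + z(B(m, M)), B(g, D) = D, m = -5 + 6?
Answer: 24371/6 ≈ 4061.8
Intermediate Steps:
m = 1
z(I) = 7
J(s, M) = 7 + M + s (J(s, M) = (s + M) + 7 = (M + s) + 7 = 7 + M + s)
(J(45, -10/(-4) + 11/(-3)) + 625) + 3386 = ((7 + (-10/(-4) + 11/(-3)) + 45) + 625) + 3386 = ((7 + (-10*(-¼) + 11*(-⅓)) + 45) + 625) + 3386 = ((7 + (5/2 - 11/3) + 45) + 625) + 3386 = ((7 - 7/6 + 45) + 625) + 3386 = (305/6 + 625) + 3386 = 4055/6 + 3386 = 24371/6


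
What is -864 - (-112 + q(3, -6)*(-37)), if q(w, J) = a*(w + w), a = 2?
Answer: -308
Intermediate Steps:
q(w, J) = 4*w (q(w, J) = 2*(w + w) = 2*(2*w) = 4*w)
-864 - (-112 + q(3, -6)*(-37)) = -864 - (-112 + (4*3)*(-37)) = -864 - (-112 + 12*(-37)) = -864 - (-112 - 444) = -864 - 1*(-556) = -864 + 556 = -308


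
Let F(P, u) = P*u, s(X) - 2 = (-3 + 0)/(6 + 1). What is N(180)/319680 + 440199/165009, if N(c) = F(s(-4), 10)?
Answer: 32835928841/12308351328 ≈ 2.6678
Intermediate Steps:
s(X) = 11/7 (s(X) = 2 + (-3 + 0)/(6 + 1) = 2 - 3/7 = 11/7)
N(c) = 110/7 (N(c) = (11/7)*10 = 110/7)
N(180)/319680 + 440199/165009 = (110/7)/319680 + 440199/165009 = (110/7)*(1/319680) + 440199*(1/165009) = 11/223776 + 146733/55003 = 32835928841/12308351328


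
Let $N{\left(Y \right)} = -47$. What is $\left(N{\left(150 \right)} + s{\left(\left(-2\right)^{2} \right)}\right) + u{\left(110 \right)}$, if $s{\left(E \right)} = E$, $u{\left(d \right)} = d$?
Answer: $67$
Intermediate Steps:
$\left(N{\left(150 \right)} + s{\left(\left(-2\right)^{2} \right)}\right) + u{\left(110 \right)} = \left(-47 + \left(-2\right)^{2}\right) + 110 = \left(-47 + 4\right) + 110 = -43 + 110 = 67$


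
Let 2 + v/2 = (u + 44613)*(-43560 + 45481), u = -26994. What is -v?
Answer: -67692194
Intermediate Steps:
v = 67692194 (v = -4 + 2*((-26994 + 44613)*(-43560 + 45481)) = -4 + 2*(17619*1921) = -4 + 2*33846099 = -4 + 67692198 = 67692194)
-v = -1*67692194 = -67692194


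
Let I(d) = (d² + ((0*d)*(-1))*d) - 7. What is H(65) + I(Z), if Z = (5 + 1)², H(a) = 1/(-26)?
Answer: 33513/26 ≈ 1289.0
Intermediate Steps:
H(a) = -1/26
Z = 36 (Z = 6² = 36)
I(d) = -7 + d² (I(d) = (d² + (0*(-1))*d) - 7 = (d² + 0*d) - 7 = (d² + 0) - 7 = d² - 7 = -7 + d²)
H(65) + I(Z) = -1/26 + (-7 + 36²) = -1/26 + (-7 + 1296) = -1/26 + 1289 = 33513/26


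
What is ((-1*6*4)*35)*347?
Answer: -291480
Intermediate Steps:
((-1*6*4)*35)*347 = (-6*4*35)*347 = -24*35*347 = -840*347 = -291480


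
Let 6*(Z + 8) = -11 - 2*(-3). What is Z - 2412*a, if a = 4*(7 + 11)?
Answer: -1042037/6 ≈ -1.7367e+5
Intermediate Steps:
a = 72 (a = 4*18 = 72)
Z = -53/6 (Z = -8 + (-11 - 2*(-3))/6 = -8 + (-11 + 6)/6 = -8 + (⅙)*(-5) = -8 - ⅚ = -53/6 ≈ -8.8333)
Z - 2412*a = -53/6 - 2412*72 = -53/6 - 603*288 = -53/6 - 173664 = -1042037/6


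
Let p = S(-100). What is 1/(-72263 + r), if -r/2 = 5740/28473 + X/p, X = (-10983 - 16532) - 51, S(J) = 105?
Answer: -142365/10213028279 ≈ -1.3940e-5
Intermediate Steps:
p = 105
X = -27566 (X = -27515 - 51 = -27566)
r = 74693716/142365 (r = -2*(5740/28473 - 27566/105) = -2*(5740*(1/28473) - 27566*1/105) = -2*(5740/28473 - 3938/15) = -2*(-37346858/142365) = 74693716/142365 ≈ 524.66)
1/(-72263 + r) = 1/(-72263 + 74693716/142365) = 1/(-10213028279/142365) = -142365/10213028279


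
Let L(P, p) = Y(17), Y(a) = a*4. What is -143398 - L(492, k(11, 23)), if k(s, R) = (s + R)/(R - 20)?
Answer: -143466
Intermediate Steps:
k(s, R) = (R + s)/(-20 + R)
Y(a) = 4*a
L(P, p) = 68 (L(P, p) = 4*17 = 68)
-143398 - L(492, k(11, 23)) = -143398 - 1*68 = -143398 - 68 = -143466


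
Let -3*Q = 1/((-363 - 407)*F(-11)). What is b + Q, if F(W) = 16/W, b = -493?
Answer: -1656481/3360 ≈ -493.00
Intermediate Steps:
Q = -1/3360 (Q = -1/(3*(-363 - 407)*(16/(-11))) = -1/(3*(-770)*(16*(-1/11))) = -(-1)/(2310*(-16/11)) = -(-1)*(-11)/(2310*16) = -⅓*1/1120 = -1/3360 ≈ -0.00029762)
b + Q = -493 - 1/3360 = -1656481/3360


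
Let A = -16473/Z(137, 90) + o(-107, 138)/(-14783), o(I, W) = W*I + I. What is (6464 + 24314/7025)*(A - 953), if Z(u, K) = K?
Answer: -3811702696337327/519252875 ≈ -7.3407e+6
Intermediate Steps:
o(I, W) = I + I*W (o(I, W) = I*W + I = I + I*W)
A = -80727263/443490 (A = -16473/90 - 107*(1 + 138)/(-14783) = -16473*1/90 - 107*139*(-1/14783) = -5491/30 - 14873*(-1/14783) = -5491/30 + 14873/14783 = -80727263/443490 ≈ -182.03)
(6464 + 24314/7025)*(A - 953) = (6464 + 24314/7025)*(-80727263/443490 - 953) = (6464 + 24314*(1/7025))*(-503373233/443490) = (6464 + 24314/7025)*(-503373233/443490) = (45433914/7025)*(-503373233/443490) = -3811702696337327/519252875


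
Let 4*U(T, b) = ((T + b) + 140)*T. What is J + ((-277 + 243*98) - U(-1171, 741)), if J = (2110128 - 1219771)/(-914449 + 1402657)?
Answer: -29955796627/488208 ≈ -61359.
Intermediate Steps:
U(T, b) = T*(140 + T + b)/4 (U(T, b) = (((T + b) + 140)*T)/4 = ((140 + T + b)*T)/4 = (T*(140 + T + b))/4 = T*(140 + T + b)/4)
J = 890357/488208 ≈ 1.8237
J + ((-277 + 243*98) - U(-1171, 741)) = 890357/488208 + ((-277 + 243*98) - (-1171)*(140 - 1171 + 741)/4) = 890357/488208 + ((-277 + 23814) - (-1171)*(-290)/4) = 890357/488208 + (23537 - 1*169795/2) = 890357/488208 + (23537 - 169795/2) = 890357/488208 - 122721/2 = -29955796627/488208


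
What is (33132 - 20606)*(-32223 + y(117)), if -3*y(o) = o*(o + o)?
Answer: -517937574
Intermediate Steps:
y(o) = -2*o²/3 (y(o) = -o*(o + o)/3 = -o*2*o/3 = -2*o²/3)
(33132 - 20606)*(-32223 + y(117)) = (33132 - 20606)*(-32223 - ⅔*117²) = 12526*(-32223 - ⅔*13689) = 12526*(-32223 - 9126) = 12526*(-41349) = -517937574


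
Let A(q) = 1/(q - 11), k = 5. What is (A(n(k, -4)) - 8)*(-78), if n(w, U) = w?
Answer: 637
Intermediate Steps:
A(q) = 1/(-11 + q)
(A(n(k, -4)) - 8)*(-78) = (1/(-11 + 5) - 8)*(-78) = (1/(-6) - 8)*(-78) = (-1/6 - 8)*(-78) = -49/6*(-78) = 637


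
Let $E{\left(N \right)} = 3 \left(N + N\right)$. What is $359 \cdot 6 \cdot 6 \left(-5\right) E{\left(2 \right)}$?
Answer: $-775440$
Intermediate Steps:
$E{\left(N \right)} = 6 N$ ($E{\left(N \right)} = 3 \cdot 2 N = 6 N$)
$359 \cdot 6 \cdot 6 \left(-5\right) E{\left(2 \right)} = 359 \cdot 6 \cdot 6 \left(-5\right) 6 \cdot 2 = 359 \cdot 36 \left(-5\right) 12 = 359 \left(\left(-180\right) 12\right) = 359 \left(-2160\right) = -775440$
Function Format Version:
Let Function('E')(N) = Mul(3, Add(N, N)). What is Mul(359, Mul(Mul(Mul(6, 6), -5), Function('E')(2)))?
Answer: -775440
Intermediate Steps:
Function('E')(N) = Mul(6, N) (Function('E')(N) = Mul(3, Mul(2, N)) = Mul(6, N))
Mul(359, Mul(Mul(Mul(6, 6), -5), Function('E')(2))) = Mul(359, Mul(Mul(Mul(6, 6), -5), Mul(6, 2))) = Mul(359, Mul(Mul(36, -5), 12)) = Mul(359, Mul(-180, 12)) = Mul(359, -2160) = -775440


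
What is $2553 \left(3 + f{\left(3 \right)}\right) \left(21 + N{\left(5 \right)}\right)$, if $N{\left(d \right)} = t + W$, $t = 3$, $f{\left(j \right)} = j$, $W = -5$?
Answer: $291042$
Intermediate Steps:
$N{\left(d \right)} = -2$ ($N{\left(d \right)} = 3 - 5 = -2$)
$2553 \left(3 + f{\left(3 \right)}\right) \left(21 + N{\left(5 \right)}\right) = 2553 \left(3 + 3\right) \left(21 - 2\right) = 2553 \cdot 6 \cdot 19 = 2553 \cdot 114 = 291042$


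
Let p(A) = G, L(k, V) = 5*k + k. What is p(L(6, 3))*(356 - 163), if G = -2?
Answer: -386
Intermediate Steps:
L(k, V) = 6*k
p(A) = -2
p(L(6, 3))*(356 - 163) = -2*(356 - 163) = -2*193 = -386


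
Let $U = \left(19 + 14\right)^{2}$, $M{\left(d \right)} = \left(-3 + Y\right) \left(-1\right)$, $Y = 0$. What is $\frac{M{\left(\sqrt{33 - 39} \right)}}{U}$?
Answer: $\frac{1}{363} \approx 0.0027548$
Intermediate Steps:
$M{\left(d \right)} = 3$ ($M{\left(d \right)} = \left(-3 + 0\right) \left(-1\right) = \left(-3\right) \left(-1\right) = 3$)
$U = 1089$ ($U = 33^{2} = 1089$)
$\frac{M{\left(\sqrt{33 - 39} \right)}}{U} = \frac{3}{1089} = 3 \cdot \frac{1}{1089} = \frac{1}{363}$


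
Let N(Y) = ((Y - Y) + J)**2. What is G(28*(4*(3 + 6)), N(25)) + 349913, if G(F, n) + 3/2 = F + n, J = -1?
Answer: 701841/2 ≈ 3.5092e+5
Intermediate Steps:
N(Y) = 1 (N(Y) = ((Y - Y) - 1)**2 = (0 - 1)**2 = (-1)**2 = 1)
G(F, n) = -3/2 + F + n (G(F, n) = -3/2 + (F + n) = -3/2 + F + n)
G(28*(4*(3 + 6)), N(25)) + 349913 = (-3/2 + 28*(4*(3 + 6)) + 1) + 349913 = (-3/2 + 28*(4*9) + 1) + 349913 = (-3/2 + 28*36 + 1) + 349913 = (-3/2 + 1008 + 1) + 349913 = 2015/2 + 349913 = 701841/2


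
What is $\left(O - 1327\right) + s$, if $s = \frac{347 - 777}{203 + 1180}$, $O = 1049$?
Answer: $- \frac{384904}{1383} \approx -278.31$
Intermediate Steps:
$s = - \frac{430}{1383} \approx -0.31092$
$\left(O - 1327\right) + s = \left(1049 - 1327\right) - \frac{430}{1383} = -278 - \frac{430}{1383} = - \frac{384904}{1383}$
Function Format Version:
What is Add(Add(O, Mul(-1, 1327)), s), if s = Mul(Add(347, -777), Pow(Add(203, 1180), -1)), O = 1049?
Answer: Rational(-384904, 1383) ≈ -278.31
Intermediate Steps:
s = Rational(-430, 1383) (s = Mul(-430, Pow(1383, -1)) = Mul(-430, Rational(1, 1383)) = Rational(-430, 1383) ≈ -0.31092)
Add(Add(O, Mul(-1, 1327)), s) = Add(Add(1049, Mul(-1, 1327)), Rational(-430, 1383)) = Add(Add(1049, -1327), Rational(-430, 1383)) = Add(-278, Rational(-430, 1383)) = Rational(-384904, 1383)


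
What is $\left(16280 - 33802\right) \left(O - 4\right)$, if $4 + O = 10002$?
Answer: $-175114868$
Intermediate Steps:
$O = 9998$ ($O = -4 + 10002 = 9998$)
$\left(16280 - 33802\right) \left(O - 4\right) = \left(16280 - 33802\right) \left(9998 - 4\right) = \left(-17522\right) 9994 = -175114868$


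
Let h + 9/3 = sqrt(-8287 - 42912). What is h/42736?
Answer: -3/42736 + I*sqrt(51199)/42736 ≈ -7.0198e-5 + 0.0052946*I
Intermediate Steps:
h = -3 + I*sqrt(51199) (h = -3 + sqrt(-8287 - 42912) = -3 + sqrt(-51199) = -3 + I*sqrt(51199) ≈ -3.0 + 226.27*I)
h/42736 = (-3 + I*sqrt(51199))/42736 = (-3 + I*sqrt(51199))*(1/42736) = -3/42736 + I*sqrt(51199)/42736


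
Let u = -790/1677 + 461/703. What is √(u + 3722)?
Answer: √5173383727986279/1178931 ≈ 61.010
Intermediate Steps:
u = 217727/1178931 (u = -790*1/1677 + 461*(1/703) = -790/1677 + 461/703 = 217727/1178931 ≈ 0.18468)
√(u + 3722) = √(217727/1178931 + 3722) = √(4388198909/1178931) = √5173383727986279/1178931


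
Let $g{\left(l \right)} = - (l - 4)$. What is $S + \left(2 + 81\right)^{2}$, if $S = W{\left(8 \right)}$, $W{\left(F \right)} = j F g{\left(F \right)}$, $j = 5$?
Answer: $6729$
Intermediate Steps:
$g{\left(l \right)} = 4 - l$ ($g{\left(l \right)} = - (-4 + l) = 4 - l$)
$W{\left(F \right)} = 5 F \left(4 - F\right)$
$S = -160$ ($S = 5 \cdot 8 \left(4 - 8\right) = 5 \cdot 8 \left(-4\right) = -160$)
$S + \left(2 + 81\right)^{2} = -160 + \left(2 + 81\right)^{2} = -160 + 83^{2} = -160 + 6889 = 6729$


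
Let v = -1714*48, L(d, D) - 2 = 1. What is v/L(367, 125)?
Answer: -27424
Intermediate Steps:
L(d, D) = 3 (L(d, D) = 2 + 1 = 3)
v = -82272
v/L(367, 125) = -82272/3 = -82272*⅓ = -27424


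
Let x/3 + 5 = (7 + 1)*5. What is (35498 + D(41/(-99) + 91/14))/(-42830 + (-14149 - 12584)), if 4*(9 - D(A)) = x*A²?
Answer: -1805201029/3636197136 ≈ -0.49645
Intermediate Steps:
x = 105 (x = -15 + 3*((7 + 1)*5) = -15 + 3*(8*5) = -15 + 3*40 = -15 + 120 = 105)
D(A) = 9 - 105*A²/4
(35498 + D(41/(-99) + 91/14))/(-42830 + (-14149 - 12584)) = (35498 + (9 - 105*(41/(-99) + 91/14)²/4))/(-42830 + (-14149 - 12584)) = (35498 + (9 - 105*(41*(-1/99) + 91*(1/14))²/4))/(-42830 - 26733) = (35498 + (9 - 105*(-41/99 + 13/2)²/4))/(-69563) = (35498 + (9 - 105*(1205/198)²/4))*(-1/69563) = (35498 + (9 - 105/4*1452025/39204))*(-1/69563) = (35498 + (9 - 50820875/52272))*(-1/69563) = (35498 - 50350427/52272)*(-1/69563) = (1805201029/52272)*(-1/69563) = -1805201029/3636197136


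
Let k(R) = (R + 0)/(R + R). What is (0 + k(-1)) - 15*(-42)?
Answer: 1261/2 ≈ 630.50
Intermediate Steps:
k(R) = ½ (k(R) = R/((2*R)) = R*(1/(2*R)) = ½)
(0 + k(-1)) - 15*(-42) = (0 + ½) - 15*(-42) = ½ + 630 = 1261/2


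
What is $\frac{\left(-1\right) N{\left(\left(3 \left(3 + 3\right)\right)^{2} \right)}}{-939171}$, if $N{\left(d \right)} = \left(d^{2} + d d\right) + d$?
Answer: $\frac{70092}{313057} \approx 0.2239$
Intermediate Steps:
$N{\left(d \right)} = d + 2 d^{2}$ ($N{\left(d \right)} = \left(d^{2} + d^{2}\right) + d = 2 d^{2} + d = d + 2 d^{2}$)
$\frac{\left(-1\right) N{\left(\left(3 \left(3 + 3\right)\right)^{2} \right)}}{-939171} = \frac{\left(-1\right) \left(3 \left(3 + 3\right)\right)^{2} \left(1 + 2 \left(3 \left(3 + 3\right)\right)^{2}\right)}{-939171} = - \left(3 \cdot 6\right)^{2} \left(1 + 2 \left(3 \cdot 6\right)^{2}\right) \left(- \frac{1}{939171}\right) = - 18^{2} \left(1 + 2 \cdot 18^{2}\right) \left(- \frac{1}{939171}\right) = - 324 \left(1 + 2 \cdot 324\right) \left(- \frac{1}{939171}\right) = - 324 \left(1 + 648\right) \left(- \frac{1}{939171}\right) = - 324 \cdot 649 \left(- \frac{1}{939171}\right) = \left(-1\right) 210276 \left(- \frac{1}{939171}\right) = \left(-210276\right) \left(- \frac{1}{939171}\right) = \frac{70092}{313057}$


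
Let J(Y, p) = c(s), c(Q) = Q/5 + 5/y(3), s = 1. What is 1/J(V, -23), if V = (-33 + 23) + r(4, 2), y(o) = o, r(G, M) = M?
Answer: 15/28 ≈ 0.53571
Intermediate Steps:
V = -8 (V = (-33 + 23) + 2 = -10 + 2 = -8)
c(Q) = 5/3 + Q/5 (c(Q) = Q/5 + 5/3 = 5/3 + Q/5)
J(Y, p) = 28/15 (J(Y, p) = 5/3 + (⅕)*1 = 5/3 + ⅕ = 28/15)
1/J(V, -23) = 1/(28/15) = 15/28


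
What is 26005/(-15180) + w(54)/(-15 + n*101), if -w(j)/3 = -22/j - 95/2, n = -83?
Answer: -1272529/735471 ≈ -1.7302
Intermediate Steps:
w(j) = 285/2 + 66/j (w(j) = -3*(-22/j - 95/2) = -3*(-95/2 - 22/j) = 285/2 + 66/j)
26005/(-15180) + w(54)/(-15 + n*101) = 26005/(-15180) + (285/2 + 66/54)/(-15 - 83*101) = 26005*(-1/15180) + (285/2 + 66*(1/54))/(-15 - 8383) = -5201/3036 + (285/2 + 11/9)/(-8398) = -5201/3036 + (2587/18)*(-1/8398) = -5201/3036 - 199/11628 = -1272529/735471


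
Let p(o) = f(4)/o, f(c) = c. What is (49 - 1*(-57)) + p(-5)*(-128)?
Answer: 1042/5 ≈ 208.40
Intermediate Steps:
p(o) = 4/o
(49 - 1*(-57)) + p(-5)*(-128) = (49 - 1*(-57)) + (4/(-5))*(-128) = (49 + 57) + (4*(-⅕))*(-128) = 106 - ⅘*(-128) = 106 + 512/5 = 1042/5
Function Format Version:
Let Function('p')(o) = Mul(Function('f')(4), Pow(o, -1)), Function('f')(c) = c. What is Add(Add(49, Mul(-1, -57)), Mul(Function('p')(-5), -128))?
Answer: Rational(1042, 5) ≈ 208.40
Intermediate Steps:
Function('p')(o) = Mul(4, Pow(o, -1))
Add(Add(49, Mul(-1, -57)), Mul(Function('p')(-5), -128)) = Add(Add(49, Mul(-1, -57)), Mul(Mul(4, Pow(-5, -1)), -128)) = Add(Add(49, 57), Mul(Mul(4, Rational(-1, 5)), -128)) = Add(106, Mul(Rational(-4, 5), -128)) = Add(106, Rational(512, 5)) = Rational(1042, 5)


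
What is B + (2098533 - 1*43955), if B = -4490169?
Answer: -2435591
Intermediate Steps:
B + (2098533 - 1*43955) = -4490169 + (2098533 - 1*43955) = -4490169 + (2098533 - 43955) = -4490169 + 2054578 = -2435591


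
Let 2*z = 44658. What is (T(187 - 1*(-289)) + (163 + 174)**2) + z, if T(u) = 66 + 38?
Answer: 136002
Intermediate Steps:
z = 22329 (z = (1/2)*44658 = 22329)
T(u) = 104
(T(187 - 1*(-289)) + (163 + 174)**2) + z = (104 + (163 + 174)**2) + 22329 = (104 + 337**2) + 22329 = (104 + 113569) + 22329 = 113673 + 22329 = 136002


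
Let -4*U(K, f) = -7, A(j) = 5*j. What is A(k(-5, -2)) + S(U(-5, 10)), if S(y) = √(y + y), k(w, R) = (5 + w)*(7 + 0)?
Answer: √14/2 ≈ 1.8708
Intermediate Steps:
k(w, R) = 35 + 7*w (k(w, R) = (5 + w)*7 = 35 + 7*w)
U(K, f) = 7/4 (U(K, f) = -¼*(-7) = 7/4)
S(y) = √2*√y (S(y) = √(2*y) = √2*√y)
A(k(-5, -2)) + S(U(-5, 10)) = 5*(35 + 7*(-5)) + √2*√(7/4) = 5*(35 - 35) + √2*(√7/2) = 5*0 + √14/2 = 0 + √14/2 = √14/2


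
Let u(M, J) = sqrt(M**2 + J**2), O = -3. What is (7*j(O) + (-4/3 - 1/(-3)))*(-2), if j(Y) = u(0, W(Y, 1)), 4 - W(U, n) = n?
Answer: -40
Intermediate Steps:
W(U, n) = 4 - n
u(M, J) = sqrt(J**2 + M**2)
j(Y) = 3 (j(Y) = sqrt((4 - 1*1)**2 + 0**2) = sqrt((4 - 1)**2 + 0) = sqrt(3**2 + 0) = sqrt(9 + 0) = sqrt(9) = 3)
(7*j(O) + (-4/3 - 1/(-3)))*(-2) = (7*3 + (-4/3 - 1/(-3)))*(-2) = (21 + (-4*1/3 - 1*(-1/3)))*(-2) = (21 + (-4/3 + 1/3))*(-2) = (21 - 1)*(-2) = 20*(-2) = -40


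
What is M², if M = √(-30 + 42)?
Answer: 12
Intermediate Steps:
M = 2*√3 (M = √12 = 2*√3 ≈ 3.4641)
M² = (2*√3)² = 12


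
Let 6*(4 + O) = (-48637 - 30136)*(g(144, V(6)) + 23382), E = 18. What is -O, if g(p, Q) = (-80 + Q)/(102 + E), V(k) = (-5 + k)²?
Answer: 221018214133/720 ≈ 3.0697e+8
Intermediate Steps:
g(p, Q) = -⅔ + Q/120 (g(p, Q) = (-80 + Q)/(102 + 18) = (-80 + Q)/120 = (-80 + Q)*(1/120) = -⅔ + Q/120)
O = -221018214133/720 (O = -4 + ((-48637 - 30136)*((-⅔ + (-5 + 6)²/120) + 23382))/6 = -4 + (-78773*((-⅔ + (1/120)*1²) + 23382))/6 = -4 + (-78773*((-⅔ + (1/120)*1) + 23382))/6 = -4 + (-78773*((-⅔ + 1/120) + 23382))/6 = -4 + (-78773*(-79/120 + 23382))/6 = -4 + (-78773*2805761/120)/6 = -4 + (⅙)*(-221018211253/120) = -4 - 221018211253/720 = -221018214133/720 ≈ -3.0697e+8)
-O = -1*(-221018214133/720) = 221018214133/720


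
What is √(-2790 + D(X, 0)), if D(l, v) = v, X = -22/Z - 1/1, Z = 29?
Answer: 3*I*√310 ≈ 52.82*I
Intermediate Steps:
X = -51/29 (X = -22/29 - 1/1 = -22*1/29 - 1*1 = -22/29 - 1 = -51/29 ≈ -1.7586)
√(-2790 + D(X, 0)) = √(-2790 + 0) = √(-2790) = 3*I*√310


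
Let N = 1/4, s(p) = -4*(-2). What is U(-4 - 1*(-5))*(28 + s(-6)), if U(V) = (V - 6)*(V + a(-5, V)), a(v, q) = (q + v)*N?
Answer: 0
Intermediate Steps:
s(p) = 8
N = ¼ ≈ 0.25000
a(v, q) = q/4 + v/4 (a(v, q) = (q + v)*(¼) = q/4 + v/4)
U(V) = (-6 + V)*(-5/4 + 5*V/4) (U(V) = (V - 6)*(V + (V/4 + (¼)*(-5))) = (-6 + V)*(V + (V/4 - 5/4)) = (-6 + V)*(V + (-5/4 + V/4)) = (-6 + V)*(-5/4 + 5*V/4))
U(-4 - 1*(-5))*(28 + s(-6)) = (15/2 - 35*(-4 - 1*(-5))/4 + 5*(-4 - 1*(-5))²/4)*(28 + 8) = (15/2 - 35*(-4 + 5)/4 + 5*(-4 + 5)²/4)*36 = (15/2 - 35/4*1 + (5/4)*1²)*36 = (15/2 - 35/4 + (5/4)*1)*36 = (15/2 - 35/4 + 5/4)*36 = 0*36 = 0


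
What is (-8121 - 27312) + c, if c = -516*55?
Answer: -63813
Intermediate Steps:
c = -28380
(-8121 - 27312) + c = (-8121 - 27312) - 28380 = -35433 - 28380 = -63813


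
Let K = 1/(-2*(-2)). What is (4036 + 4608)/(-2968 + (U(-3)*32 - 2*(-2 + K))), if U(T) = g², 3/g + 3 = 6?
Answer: -17288/5865 ≈ -2.9477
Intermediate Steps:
g = 1 (g = 3/(-3 + 6) = 3/3 = 3*(⅓) = 1)
K = ¼ (K = 1/4 = ¼ ≈ 0.25000)
U(T) = 1 (U(T) = 1² = 1)
(4036 + 4608)/(-2968 + (U(-3)*32 - 2*(-2 + K))) = (4036 + 4608)/(-2968 + (1*32 - 2*(-2 + ¼))) = 8644/(-2968 + (32 - 2*(-7/4))) = 8644/(-2968 + (32 + 7/2)) = 8644/(-2968 + 71/2) = 8644/(-5865/2) = 8644*(-2/5865) = -17288/5865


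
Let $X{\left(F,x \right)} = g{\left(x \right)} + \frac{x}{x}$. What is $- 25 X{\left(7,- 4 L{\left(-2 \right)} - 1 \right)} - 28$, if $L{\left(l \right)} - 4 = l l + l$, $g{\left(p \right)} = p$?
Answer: $572$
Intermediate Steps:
$L{\left(l \right)} = 4 + l + l^{2}$ ($L{\left(l \right)} = 4 + \left(l l + l\right) = 4 + \left(l^{2} + l\right) = 4 + \left(l + l^{2}\right) = 4 + l + l^{2}$)
$X{\left(F,x \right)} = 1 + x$ ($X{\left(F,x \right)} = x + \frac{x}{x} = x + 1 = 1 + x$)
$- 25 X{\left(7,- 4 L{\left(-2 \right)} - 1 \right)} - 28 = - 25 \left(1 - \left(1 + 4 \left(4 - 2 + \left(-2\right)^{2}\right)\right)\right) - 28 = - 25 \left(1 - \left(1 + 4 \left(4 - 2 + 4\right)\right)\right) - 28 = - 25 \left(1 - 25\right) - 28 = \left(-25\right) \left(-24\right) - 28 = 600 - 28 = 572$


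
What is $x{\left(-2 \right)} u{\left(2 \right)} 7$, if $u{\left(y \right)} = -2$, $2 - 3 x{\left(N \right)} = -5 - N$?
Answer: $- \frac{70}{3} \approx -23.333$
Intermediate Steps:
$x{\left(N \right)} = \frac{7}{3} + \frac{N}{3}$ ($x{\left(N \right)} = \frac{2}{3} - \frac{-5 - N}{3} = \frac{2}{3} + \left(\frac{5}{3} + \frac{N}{3}\right) = \frac{7}{3} + \frac{N}{3}$)
$x{\left(-2 \right)} u{\left(2 \right)} 7 = \left(\frac{7}{3} + \frac{1}{3} \left(-2\right)\right) \left(-2\right) 7 = \left(\frac{7}{3} - \frac{2}{3}\right) \left(-2\right) 7 = \frac{5}{3} \left(-2\right) 7 = \left(- \frac{10}{3}\right) 7 = - \frac{70}{3}$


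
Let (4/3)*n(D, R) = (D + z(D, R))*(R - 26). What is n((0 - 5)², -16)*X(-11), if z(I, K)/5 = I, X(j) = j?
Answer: 51975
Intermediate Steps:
z(I, K) = 5*I
n(D, R) = 9*D*(-26 + R)/2 (n(D, R) = 3*((D + 5*D)*(R - 26))/4 = 3*((6*D)*(-26 + R))/4 = 3*(6*D*(-26 + R))/4 = 9*D*(-26 + R)/2)
n((0 - 5)², -16)*X(-11) = (9*(0 - 5)²*(-26 - 16)/2)*(-11) = ((9/2)*(-5)²*(-42))*(-11) = ((9/2)*25*(-42))*(-11) = -4725*(-11) = 51975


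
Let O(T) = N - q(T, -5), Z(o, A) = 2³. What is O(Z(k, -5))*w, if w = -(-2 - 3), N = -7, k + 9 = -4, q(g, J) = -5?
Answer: -10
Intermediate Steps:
k = -13 (k = -9 - 4 = -13)
Z(o, A) = 8
O(T) = -2 (O(T) = -7 - 1*(-5) = -7 + 5 = -2)
w = 5 (w = -1*(-5) = 5)
O(Z(k, -5))*w = -2*5 = -10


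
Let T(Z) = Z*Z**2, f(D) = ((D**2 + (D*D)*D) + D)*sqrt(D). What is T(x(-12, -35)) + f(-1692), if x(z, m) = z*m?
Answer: 74088000 - 29046628296*I*sqrt(47) ≈ 7.4088e+7 - 1.9913e+11*I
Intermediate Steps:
x(z, m) = m*z
f(D) = sqrt(D)*(D + D**2 + D**3) (f(D) = ((D**2 + D**2*D) + D)*sqrt(D) = ((D**2 + D**3) + D)*sqrt(D) = (D + D**2 + D**3)*sqrt(D) = sqrt(D)*(D + D**2 + D**3))
T(Z) = Z**3
T(x(-12, -35)) + f(-1692) = (-35*(-12))**3 + (-1692)**(3/2)*(1 - 1692 + (-1692)**2) = 420**3 + (-10152*I*sqrt(47))*(1 - 1692 + 2862864) = 74088000 - 10152*I*sqrt(47)*2861173 = 74088000 - 29046628296*I*sqrt(47)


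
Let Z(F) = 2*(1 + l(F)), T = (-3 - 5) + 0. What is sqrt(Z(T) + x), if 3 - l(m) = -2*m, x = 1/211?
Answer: I*sqrt(1068293)/211 ≈ 4.8985*I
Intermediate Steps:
x = 1/211 ≈ 0.0047393
l(m) = 3 + 2*m (l(m) = 3 - (-2)*m = 3 + 2*m)
T = -8 (T = -8 + 0 = -8)
Z(F) = 8 + 4*F (Z(F) = 2*(1 + (3 + 2*F)) = 2*(4 + 2*F) = 8 + 4*F)
sqrt(Z(T) + x) = sqrt((8 + 4*(-8)) + 1/211) = sqrt((8 - 32) + 1/211) = sqrt(-24 + 1/211) = sqrt(-5063/211) = I*sqrt(1068293)/211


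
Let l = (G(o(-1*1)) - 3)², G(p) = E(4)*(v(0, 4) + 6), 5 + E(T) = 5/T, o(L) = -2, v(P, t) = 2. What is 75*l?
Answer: 81675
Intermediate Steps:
E(T) = -5 + 5/T
G(p) = -30 (G(p) = (-5 + 5/4)*(2 + 6) = (-5 + 5*(¼))*8 = (-5 + 5/4)*8 = -15/4*8 = -30)
l = 1089 (l = (-30 - 3)² = (-33)² = 1089)
75*l = 75*1089 = 81675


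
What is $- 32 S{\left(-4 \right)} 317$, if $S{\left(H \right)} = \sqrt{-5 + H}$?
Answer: $- 30432 i \approx - 30432.0 i$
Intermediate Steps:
$- 32 S{\left(-4 \right)} 317 = - 32 \sqrt{-5 - 4} \cdot 317 = - 32 \sqrt{-9} \cdot 317 = - 32 \cdot 3 i 317 = - 32 \cdot 951 i = - 30432 i$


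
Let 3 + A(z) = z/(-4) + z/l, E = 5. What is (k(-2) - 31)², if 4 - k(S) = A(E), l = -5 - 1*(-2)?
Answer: 64009/144 ≈ 444.51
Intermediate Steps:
l = -3 (l = -5 + 2 = -3)
A(z) = -3 - 7*z/12 (A(z) = -3 + (z/(-4) + z/(-3)) = -3 + (z*(-¼) + z*(-⅓)) = -3 + (-z/4 - z/3) = -3 - 7*z/12)
k(S) = 119/12 (k(S) = 4 - (-3 - 7/12*5) = 4 - (-3 - 35/12) = 4 - 1*(-71/12) = 4 + 71/12 = 119/12)
(k(-2) - 31)² = (119/12 - 31)² = (-253/12)² = 64009/144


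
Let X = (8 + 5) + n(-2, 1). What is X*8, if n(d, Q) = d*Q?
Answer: 88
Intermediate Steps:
n(d, Q) = Q*d
X = 11 (X = (8 + 5) + 1*(-2) = 13 - 2 = 11)
X*8 = 11*8 = 88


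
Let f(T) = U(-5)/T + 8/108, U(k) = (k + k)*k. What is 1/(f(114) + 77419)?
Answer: 513/39716210 ≈ 1.2917e-5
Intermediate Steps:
U(k) = 2*k² (U(k) = (2*k)*k = 2*k²)
f(T) = 2/27 + 50/T (f(T) = (2*(-5)²)/T + 8/108 = (2*25)/T + 8*(1/108) = 50/T + 2/27 = 2/27 + 50/T)
1/(f(114) + 77419) = 1/((2/27 + 50/114) + 77419) = 1/((2/27 + 50*(1/114)) + 77419) = 1/((2/27 + 25/57) + 77419) = 1/(263/513 + 77419) = 1/(39716210/513) = 513/39716210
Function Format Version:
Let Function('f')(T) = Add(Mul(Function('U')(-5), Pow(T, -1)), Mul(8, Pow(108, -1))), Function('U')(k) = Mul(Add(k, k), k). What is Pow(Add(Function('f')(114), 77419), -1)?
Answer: Rational(513, 39716210) ≈ 1.2917e-5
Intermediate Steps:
Function('U')(k) = Mul(2, Pow(k, 2)) (Function('U')(k) = Mul(Mul(2, k), k) = Mul(2, Pow(k, 2)))
Function('f')(T) = Add(Rational(2, 27), Mul(50, Pow(T, -1))) (Function('f')(T) = Add(Mul(Mul(2, Pow(-5, 2)), Pow(T, -1)), Mul(8, Pow(108, -1))) = Add(Mul(Mul(2, 25), Pow(T, -1)), Mul(8, Rational(1, 108))) = Add(Mul(50, Pow(T, -1)), Rational(2, 27)) = Add(Rational(2, 27), Mul(50, Pow(T, -1))))
Pow(Add(Function('f')(114), 77419), -1) = Pow(Add(Add(Rational(2, 27), Mul(50, Pow(114, -1))), 77419), -1) = Pow(Add(Add(Rational(2, 27), Mul(50, Rational(1, 114))), 77419), -1) = Pow(Add(Add(Rational(2, 27), Rational(25, 57)), 77419), -1) = Pow(Add(Rational(263, 513), 77419), -1) = Pow(Rational(39716210, 513), -1) = Rational(513, 39716210)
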